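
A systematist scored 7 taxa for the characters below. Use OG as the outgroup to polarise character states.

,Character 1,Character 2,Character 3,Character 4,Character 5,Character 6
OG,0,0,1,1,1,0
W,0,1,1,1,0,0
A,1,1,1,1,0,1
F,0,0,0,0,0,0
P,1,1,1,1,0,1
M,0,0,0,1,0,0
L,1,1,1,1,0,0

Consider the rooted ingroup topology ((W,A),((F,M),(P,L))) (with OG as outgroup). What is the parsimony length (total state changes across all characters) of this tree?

9

Map each character onto ((W,A),((F,M),(P,L))) (rooted by OG) and count the minimum state changes it requires (Fitch parsimony):
Character 1: 2; Character 2: 2; Character 3: 1; Character 4: 1; Character 5: 1; Character 6: 2.
Total tree length = 9.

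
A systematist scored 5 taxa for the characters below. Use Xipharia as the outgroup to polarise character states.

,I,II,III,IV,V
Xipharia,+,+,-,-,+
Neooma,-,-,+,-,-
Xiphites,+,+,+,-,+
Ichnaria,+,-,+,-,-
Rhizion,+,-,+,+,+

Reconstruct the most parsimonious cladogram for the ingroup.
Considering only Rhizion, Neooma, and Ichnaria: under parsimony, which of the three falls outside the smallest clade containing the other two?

Rhizion

Character polarity is set by the outgroup: the derived state is whichever differs from the outgroup's state, so for I, II, V the derived state is '-', and for the remaining characters it is '+'.
I: derived state '-' in Neooma only — an autapomorphy, so it tells us nothing about relationships among taxa.
II: derived state '-' in Ichnaria, Neooma, and Rhizion only — synapomorphy for {Ichnaria, Neooma, Rhizion}.
III (derived state '+') is shared by all ingroup taxa — unites the whole ingroup.
IV: derived state '+' in Rhizion only — an autapomorphy, so it tells us nothing about relationships among taxa.
V: derived state '-' in Ichnaria and Neooma only — synapomorphy for {Ichnaria, Neooma}.
Most parsimonious ingroup topology: (((Neooma,Ichnaria),Rhizion),Xiphites).
Ichnaria and Neooma share a more recent common ancestor with each other than either does with Rhizion, so Rhizion is the least closely related of the three.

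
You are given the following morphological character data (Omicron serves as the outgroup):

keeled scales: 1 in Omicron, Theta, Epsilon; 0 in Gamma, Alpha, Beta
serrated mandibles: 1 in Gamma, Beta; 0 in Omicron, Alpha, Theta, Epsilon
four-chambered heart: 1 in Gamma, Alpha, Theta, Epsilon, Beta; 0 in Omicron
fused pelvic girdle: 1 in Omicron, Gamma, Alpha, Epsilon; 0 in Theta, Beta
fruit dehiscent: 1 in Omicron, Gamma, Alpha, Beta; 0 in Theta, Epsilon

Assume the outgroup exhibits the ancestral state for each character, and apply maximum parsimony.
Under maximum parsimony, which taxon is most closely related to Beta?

Gamma

Character polarity is set by the outgroup: the derived state is whichever differs from the outgroup's state, so for keeled scales, fused pelvic girdle, fruit dehiscent the derived state is '0', and for the remaining characters it is '1'.
keeled scales: derived state '0' in Alpha, Beta, and Gamma only — synapomorphy for {Alpha, Beta, Gamma}.
Only Beta and Gamma show the derived state '1' for serrated mandibles, supporting them as a clade.
All ingroup taxa share the derived state '1' for four-chambered heart; it defines the ingroup but does not resolve relationships within it.
fused pelvic girdle groups Beta and Theta, which is incompatible with the clades supported by the remaining characters; treating it as convergent (homoplasy) costs fewer steps than any alternative tree.
fruit dehiscent: derived state '0' in Epsilon and Theta only — synapomorphy for {Epsilon, Theta}.
Most parsimonious ingroup topology: (((Gamma,Beta),Alpha),(Theta,Epsilon)).
Beta and Gamma form a cherry on this tree, so they are sister taxa.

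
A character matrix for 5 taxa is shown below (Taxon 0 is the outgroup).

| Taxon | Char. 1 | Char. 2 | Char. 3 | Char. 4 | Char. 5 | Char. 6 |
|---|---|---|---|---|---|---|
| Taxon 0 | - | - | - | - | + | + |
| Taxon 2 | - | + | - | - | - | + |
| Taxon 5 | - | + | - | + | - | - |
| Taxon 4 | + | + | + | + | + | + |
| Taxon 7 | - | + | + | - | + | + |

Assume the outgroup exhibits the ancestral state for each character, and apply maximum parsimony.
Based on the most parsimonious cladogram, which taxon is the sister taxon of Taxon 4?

Taxon 7

Character polarity is set by the outgroup: the derived state is whichever differs from the outgroup's state, so for Char. 5, Char. 6 the derived state is '-', and for the remaining characters it is '+'.
Char. 1 (derived state '+') is unique to Taxon 4 (autapomorphy; uninformative for grouping).
All ingroup taxa share the derived state '+' for Char. 2; it defines the ingroup but does not resolve relationships within it.
Char. 3 (derived state '+') is shared by Taxon 4 and Taxon 7 — a synapomorphy uniting that clade.
Char. 4 groups Taxon 4 and Taxon 5, which is incompatible with the clades supported by the remaining characters; treating it as convergent (homoplasy) costs fewer steps than any alternative tree.
Only Taxon 2 and Taxon 5 show the derived state '-' for Char. 5, supporting them as a clade.
Char. 6 (derived state '-') is unique to Taxon 5 (autapomorphy; uninformative for grouping).
Most parsimonious ingroup topology: ((Taxon 2,Taxon 5),(Taxon 4,Taxon 7)).
Taxon 4 and Taxon 7 form a cherry on this tree, so they are sister taxa.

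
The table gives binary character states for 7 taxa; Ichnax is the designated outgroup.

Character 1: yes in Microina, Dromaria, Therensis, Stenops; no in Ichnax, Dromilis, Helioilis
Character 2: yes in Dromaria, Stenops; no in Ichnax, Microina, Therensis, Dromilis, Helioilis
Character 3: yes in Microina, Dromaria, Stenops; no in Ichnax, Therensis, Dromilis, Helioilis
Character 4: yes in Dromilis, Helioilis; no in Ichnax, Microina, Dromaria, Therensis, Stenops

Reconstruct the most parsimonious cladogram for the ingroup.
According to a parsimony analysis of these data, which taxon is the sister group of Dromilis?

The outgroup has state 'no' for every character, so 'yes' is the derived state throughout.
Only Dromaria, Microina, Stenops, and Therensis show the derived state 'yes' for Character 1, supporting them as a clade.
Only Dromaria and Stenops show the derived state 'yes' for Character 2, supporting them as a clade.
Character 3: derived state 'yes' in Dromaria, Microina, and Stenops only — synapomorphy for {Dromaria, Microina, Stenops}.
Character 4 (derived state 'yes') is shared by Dromilis and Helioilis — a synapomorphy uniting that clade.
Most parsimonious ingroup topology: (((Microina,(Dromaria,Stenops)),Therensis),(Dromilis,Helioilis)).
Dromilis and Helioilis form a cherry on this tree, so they are sister taxa.

Helioilis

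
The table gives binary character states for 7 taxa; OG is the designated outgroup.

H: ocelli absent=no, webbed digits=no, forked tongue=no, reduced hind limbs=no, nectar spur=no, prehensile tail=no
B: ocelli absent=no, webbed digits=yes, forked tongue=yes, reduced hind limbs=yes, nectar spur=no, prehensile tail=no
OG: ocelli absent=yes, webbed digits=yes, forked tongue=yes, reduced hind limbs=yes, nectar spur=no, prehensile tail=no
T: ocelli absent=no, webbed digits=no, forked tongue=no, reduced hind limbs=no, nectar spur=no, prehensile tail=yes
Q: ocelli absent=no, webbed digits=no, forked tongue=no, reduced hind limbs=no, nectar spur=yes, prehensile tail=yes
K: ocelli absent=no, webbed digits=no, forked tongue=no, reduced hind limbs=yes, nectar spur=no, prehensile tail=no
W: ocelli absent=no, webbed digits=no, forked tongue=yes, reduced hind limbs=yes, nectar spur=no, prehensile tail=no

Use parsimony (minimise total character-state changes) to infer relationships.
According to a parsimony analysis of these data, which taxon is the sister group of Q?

T

Character polarity is set by the outgroup: the derived state is whichever differs from the outgroup's state, so for ocelli absent, webbed digits, forked tongue, reduced hind limbs the derived state is 'no', and for the remaining characters it is 'yes'.
ocelli absent (derived state 'no') is shared by all ingroup taxa — unites the whole ingroup.
Only H, K, Q, T, and W show the derived state 'no' for webbed digits, supporting them as a clade.
Only H, K, Q, and T show the derived state 'no' for forked tongue, supporting them as a clade.
reduced hind limbs (derived state 'no') is shared by H, Q, and T — a synapomorphy uniting that clade.
nectar spur: derived state 'yes' in Q only — an autapomorphy, so it tells us nothing about relationships among taxa.
prehensile tail: derived state 'yes' in Q and T only — synapomorphy for {Q, T}.
Most parsimonious ingroup topology: (((((Q,T),H),K),W),B).
Q and T form a cherry on this tree, so they are sister taxa.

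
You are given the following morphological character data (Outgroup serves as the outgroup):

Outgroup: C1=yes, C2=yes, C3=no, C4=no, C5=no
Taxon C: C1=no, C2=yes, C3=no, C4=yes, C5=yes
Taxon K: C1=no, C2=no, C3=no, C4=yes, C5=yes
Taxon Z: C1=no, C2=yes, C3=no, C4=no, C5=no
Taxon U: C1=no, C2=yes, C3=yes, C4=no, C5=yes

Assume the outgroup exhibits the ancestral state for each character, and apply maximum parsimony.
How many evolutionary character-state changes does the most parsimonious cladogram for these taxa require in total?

Character polarity is set by the outgroup: the derived state is whichever differs from the outgroup's state, so for C1, C2 the derived state is 'no', and for the remaining characters it is 'yes'.
All ingroup taxa share the derived state 'no' for C1; it defines the ingroup but does not resolve relationships within it.
C2: derived state 'no' in Taxon K only — an autapomorphy, so it tells us nothing about relationships among taxa.
C3 (derived state 'yes') is unique to Taxon U (autapomorphy; uninformative for grouping).
C4 (derived state 'yes') is shared by Taxon C and Taxon K — a synapomorphy uniting that clade.
Only Taxon C, Taxon K, and Taxon U show the derived state 'yes' for C5, supporting them as a clade.
Most parsimonious ingroup topology: (((Taxon C,Taxon K),Taxon U),Taxon Z).
Changes per character on this tree: C1: 1; C2: 1; C3: 1; C4: 1; C5: 1.
Total = 5.

5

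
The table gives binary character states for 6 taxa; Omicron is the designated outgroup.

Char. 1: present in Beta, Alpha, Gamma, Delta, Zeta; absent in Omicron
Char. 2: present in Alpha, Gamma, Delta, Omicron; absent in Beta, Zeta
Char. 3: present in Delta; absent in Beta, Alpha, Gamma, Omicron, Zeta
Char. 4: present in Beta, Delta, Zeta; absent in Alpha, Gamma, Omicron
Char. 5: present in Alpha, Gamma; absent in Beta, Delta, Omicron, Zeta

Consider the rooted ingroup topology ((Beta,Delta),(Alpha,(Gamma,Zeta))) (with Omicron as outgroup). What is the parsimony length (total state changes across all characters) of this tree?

8

Map each character onto ((Beta,Delta),(Alpha,(Gamma,Zeta))) (rooted by Omicron) and count the minimum state changes it requires (Fitch parsimony):
Char. 1: 1; Char. 2: 2; Char. 3: 1; Char. 4: 2; Char. 5: 2.
Total tree length = 8.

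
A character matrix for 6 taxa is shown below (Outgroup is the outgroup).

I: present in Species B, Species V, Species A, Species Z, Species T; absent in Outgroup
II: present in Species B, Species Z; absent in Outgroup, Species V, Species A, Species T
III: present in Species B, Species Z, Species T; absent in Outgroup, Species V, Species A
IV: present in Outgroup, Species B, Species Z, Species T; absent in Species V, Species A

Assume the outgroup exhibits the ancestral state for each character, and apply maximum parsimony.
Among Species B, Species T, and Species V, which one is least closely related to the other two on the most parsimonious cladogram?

Species V

Character polarity is set by the outgroup: the derived state is whichever differs from the outgroup's state, so for IV the derived state is 'absent', and for the remaining characters it is 'present'.
I (derived state 'present') is shared by all ingroup taxa — unites the whole ingroup.
II (derived state 'present') is shared by Species B and Species Z — a synapomorphy uniting that clade.
Only Species B, Species T, and Species Z show the derived state 'present' for III, supporting them as a clade.
IV: derived state 'absent' in Species A and Species V only — synapomorphy for {Species A, Species V}.
Most parsimonious ingroup topology: (((Species B,Species Z),Species T),(Species V,Species A)).
Species T and Species B share a more recent common ancestor with each other than either does with Species V, so Species V is the least closely related of the three.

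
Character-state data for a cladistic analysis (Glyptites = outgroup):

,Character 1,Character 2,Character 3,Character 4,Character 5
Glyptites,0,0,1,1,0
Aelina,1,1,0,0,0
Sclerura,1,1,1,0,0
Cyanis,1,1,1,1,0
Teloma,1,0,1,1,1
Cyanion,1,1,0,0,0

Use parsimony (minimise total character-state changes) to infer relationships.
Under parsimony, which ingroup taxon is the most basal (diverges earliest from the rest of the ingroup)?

Character polarity is set by the outgroup: the derived state is whichever differs from the outgroup's state, so for Character 3, Character 4 the derived state is '0', and for the remaining characters it is '1'.
Character 1 (derived state '1') is shared by all ingroup taxa — unites the whole ingroup.
Character 2: derived state '1' in Aelina, Cyanion, Cyanis, and Sclerura only — synapomorphy for {Aelina, Cyanion, Cyanis, Sclerura}.
Character 3 (derived state '0') is shared by Aelina and Cyanion — a synapomorphy uniting that clade.
Only Aelina, Cyanion, and Sclerura show the derived state '0' for Character 4, supporting them as a clade.
Character 5: derived state '1' in Teloma only — an autapomorphy, so it tells us nothing about relationships among taxa.
Most parsimonious ingroup topology: ((((Aelina,Cyanion),Sclerura),Cyanis),Teloma).
Teloma is sister to the clade containing all other ingroup taxa, so it is the earliest-diverging (most basal) ingroup lineage.

Teloma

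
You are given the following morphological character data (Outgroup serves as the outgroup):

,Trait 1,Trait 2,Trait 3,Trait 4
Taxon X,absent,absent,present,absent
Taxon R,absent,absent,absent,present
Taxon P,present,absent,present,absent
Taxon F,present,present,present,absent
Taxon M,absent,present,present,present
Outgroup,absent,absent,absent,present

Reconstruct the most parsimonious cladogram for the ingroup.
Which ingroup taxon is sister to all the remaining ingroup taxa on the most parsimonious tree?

Taxon R

Character polarity is set by the outgroup: the derived state is whichever differs from the outgroup's state, so for Trait 4 the derived state is 'absent', and for the remaining characters it is 'present'.
Trait 1: derived state 'present' in Taxon F and Taxon P only — synapomorphy for {Taxon F, Taxon P}.
Trait 2 (state 'present') occurs in Taxon F and Taxon M but conflicts with the nesting implied by the other characters — most parsimoniously interpreted as homoplasy.
Only Taxon F, Taxon M, Taxon P, and Taxon X show the derived state 'present' for Trait 3, supporting them as a clade.
Only Taxon F, Taxon P, and Taxon X show the derived state 'absent' for Trait 4, supporting them as a clade.
Most parsimonious ingroup topology: (((Taxon X,(Taxon F,Taxon P)),Taxon M),Taxon R).
Taxon R is sister to the clade containing all other ingroup taxa, so it is the earliest-diverging (most basal) ingroup lineage.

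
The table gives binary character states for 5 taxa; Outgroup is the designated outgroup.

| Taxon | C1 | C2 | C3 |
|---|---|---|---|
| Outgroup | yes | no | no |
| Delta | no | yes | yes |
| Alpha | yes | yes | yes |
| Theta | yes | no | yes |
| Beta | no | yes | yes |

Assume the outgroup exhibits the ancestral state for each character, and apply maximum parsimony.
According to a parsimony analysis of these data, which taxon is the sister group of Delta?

Beta

Character polarity is set by the outgroup: the derived state is whichever differs from the outgroup's state, so for C1 the derived state is 'no', and for the remaining characters it is 'yes'.
C1: derived state 'no' in Beta and Delta only — synapomorphy for {Beta, Delta}.
C2 (derived state 'yes') is shared by Alpha, Beta, and Delta — a synapomorphy uniting that clade.
All ingroup taxa share the derived state 'yes' for C3; it defines the ingroup but does not resolve relationships within it.
Most parsimonious ingroup topology: (((Delta,Beta),Alpha),Theta).
Delta and Beta form a cherry on this tree, so they are sister taxa.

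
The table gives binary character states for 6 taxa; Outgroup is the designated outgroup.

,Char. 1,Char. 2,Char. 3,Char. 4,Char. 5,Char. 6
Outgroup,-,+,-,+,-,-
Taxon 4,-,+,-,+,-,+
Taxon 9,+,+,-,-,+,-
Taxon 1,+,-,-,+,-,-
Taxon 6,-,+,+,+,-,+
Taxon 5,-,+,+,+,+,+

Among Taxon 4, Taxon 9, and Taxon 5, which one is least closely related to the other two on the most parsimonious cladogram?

Character polarity is set by the outgroup: the derived state is whichever differs from the outgroup's state, so for Char. 2, Char. 4 the derived state is '-', and for the remaining characters it is '+'.
Char. 1 (derived state '+') is shared by Taxon 1 and Taxon 9 — a synapomorphy uniting that clade.
Char. 2 (derived state '-') is unique to Taxon 1 (autapomorphy; uninformative for grouping).
Char. 3: derived state '+' in Taxon 5 and Taxon 6 only — synapomorphy for {Taxon 5, Taxon 6}.
Char. 4: derived state '-' in Taxon 9 only — an autapomorphy, so it tells us nothing about relationships among taxa.
Char. 5 (state '+') occurs in Taxon 5 and Taxon 9 but conflicts with the nesting implied by the other characters — most parsimoniously interpreted as homoplasy.
Char. 6 (derived state '+') is shared by Taxon 4, Taxon 5, and Taxon 6 — a synapomorphy uniting that clade.
Most parsimonious ingroup topology: ((Taxon 4,(Taxon 6,Taxon 5)),(Taxon 9,Taxon 1)).
Taxon 4 and Taxon 5 share a more recent common ancestor with each other than either does with Taxon 9, so Taxon 9 is the least closely related of the three.

Taxon 9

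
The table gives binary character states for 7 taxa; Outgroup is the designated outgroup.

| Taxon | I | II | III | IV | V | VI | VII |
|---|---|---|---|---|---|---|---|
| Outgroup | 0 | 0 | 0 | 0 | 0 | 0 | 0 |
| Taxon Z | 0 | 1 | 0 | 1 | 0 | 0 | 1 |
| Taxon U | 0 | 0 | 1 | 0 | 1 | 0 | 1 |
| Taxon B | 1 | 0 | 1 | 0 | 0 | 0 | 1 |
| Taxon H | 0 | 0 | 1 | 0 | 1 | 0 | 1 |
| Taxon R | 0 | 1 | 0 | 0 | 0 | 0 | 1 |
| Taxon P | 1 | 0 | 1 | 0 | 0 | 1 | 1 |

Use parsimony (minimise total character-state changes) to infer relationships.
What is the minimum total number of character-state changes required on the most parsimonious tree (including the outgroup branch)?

The outgroup has state '0' for every character, so '1' is the derived state throughout.
I (derived state '1') is shared by Taxon B and Taxon P — a synapomorphy uniting that clade.
Only Taxon R and Taxon Z show the derived state '1' for II, supporting them as a clade.
III: derived state '1' in Taxon B, Taxon H, Taxon P, and Taxon U only — synapomorphy for {Taxon B, Taxon H, Taxon P, Taxon U}.
IV: derived state '1' in Taxon Z only — an autapomorphy, so it tells us nothing about relationships among taxa.
Only Taxon H and Taxon U show the derived state '1' for V, supporting them as a clade.
VI: derived state '1' in Taxon P only — an autapomorphy, so it tells us nothing about relationships among taxa.
VII (derived state '1') is shared by all ingroup taxa — unites the whole ingroup.
Most parsimonious ingroup topology: ((Taxon Z,Taxon R),((Taxon U,Taxon H),(Taxon B,Taxon P))).
Changes per character on this tree: I: 1; II: 1; III: 1; IV: 1; V: 1; VI: 1; VII: 1.
Total = 7.

7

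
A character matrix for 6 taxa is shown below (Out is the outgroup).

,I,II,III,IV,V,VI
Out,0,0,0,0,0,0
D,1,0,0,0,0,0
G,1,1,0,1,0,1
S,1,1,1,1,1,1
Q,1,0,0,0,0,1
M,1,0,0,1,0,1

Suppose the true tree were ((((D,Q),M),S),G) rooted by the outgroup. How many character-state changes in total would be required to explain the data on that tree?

9

Map each character onto ((((D,Q),M),S),G) (rooted by Out) and count the minimum state changes it requires (Fitch parsimony):
I: 1; II: 2; III: 1; IV: 2; V: 1; VI: 2.
Total tree length = 9.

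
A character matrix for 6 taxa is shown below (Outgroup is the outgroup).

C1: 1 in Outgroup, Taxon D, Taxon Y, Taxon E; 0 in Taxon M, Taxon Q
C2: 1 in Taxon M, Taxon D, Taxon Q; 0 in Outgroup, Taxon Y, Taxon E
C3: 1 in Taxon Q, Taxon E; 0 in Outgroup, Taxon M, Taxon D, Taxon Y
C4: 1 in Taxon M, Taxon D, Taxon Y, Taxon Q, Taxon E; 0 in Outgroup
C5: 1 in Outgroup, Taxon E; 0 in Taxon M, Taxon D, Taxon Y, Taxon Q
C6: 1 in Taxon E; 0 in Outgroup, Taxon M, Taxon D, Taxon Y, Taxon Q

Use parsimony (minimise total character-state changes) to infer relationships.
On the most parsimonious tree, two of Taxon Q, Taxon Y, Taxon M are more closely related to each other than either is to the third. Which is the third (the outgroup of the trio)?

Taxon Y

Character polarity is set by the outgroup: the derived state is whichever differs from the outgroup's state, so for C1, C5 the derived state is '0', and for the remaining characters it is '1'.
C1 (derived state '0') is shared by Taxon M and Taxon Q — a synapomorphy uniting that clade.
C2 (derived state '1') is shared by Taxon D, Taxon M, and Taxon Q — a synapomorphy uniting that clade.
C3 groups Taxon E and Taxon Q, which is incompatible with the clades supported by the remaining characters; treating it as convergent (homoplasy) costs fewer steps than any alternative tree.
All ingroup taxa share the derived state '1' for C4; it defines the ingroup but does not resolve relationships within it.
C5: derived state '0' in Taxon D, Taxon M, Taxon Q, and Taxon Y only — synapomorphy for {Taxon D, Taxon M, Taxon Q, Taxon Y}.
C6: derived state '1' in Taxon E only — an autapomorphy, so it tells us nothing about relationships among taxa.
Most parsimonious ingroup topology: ((((Taxon M,Taxon Q),Taxon D),Taxon Y),Taxon E).
Taxon M and Taxon Q share a more recent common ancestor with each other than either does with Taxon Y, so Taxon Y is the least closely related of the three.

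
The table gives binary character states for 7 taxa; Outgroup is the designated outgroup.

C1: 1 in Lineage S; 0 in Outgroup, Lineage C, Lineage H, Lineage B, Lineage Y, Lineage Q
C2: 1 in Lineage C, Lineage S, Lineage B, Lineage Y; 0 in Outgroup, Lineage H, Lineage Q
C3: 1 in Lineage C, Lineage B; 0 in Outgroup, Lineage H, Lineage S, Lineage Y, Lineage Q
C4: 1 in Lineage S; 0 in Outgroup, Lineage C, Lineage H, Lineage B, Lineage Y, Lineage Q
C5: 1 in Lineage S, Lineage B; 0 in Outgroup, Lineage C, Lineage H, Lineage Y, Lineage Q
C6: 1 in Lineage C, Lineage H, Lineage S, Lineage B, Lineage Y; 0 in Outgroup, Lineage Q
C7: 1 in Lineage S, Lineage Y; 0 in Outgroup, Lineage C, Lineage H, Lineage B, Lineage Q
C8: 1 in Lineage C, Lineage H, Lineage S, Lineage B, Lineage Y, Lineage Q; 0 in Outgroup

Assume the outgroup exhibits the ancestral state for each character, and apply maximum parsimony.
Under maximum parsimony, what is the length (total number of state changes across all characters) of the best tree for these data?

The outgroup has state '0' for every character, so '1' is the derived state throughout.
C1: derived state '1' in Lineage S only — an autapomorphy, so it tells us nothing about relationships among taxa.
C2: derived state '1' in Lineage B, Lineage C, Lineage S, and Lineage Y only — synapomorphy for {Lineage B, Lineage C, Lineage S, Lineage Y}.
C3 (derived state '1') is shared by Lineage B and Lineage C — a synapomorphy uniting that clade.
C4: derived state '1' in Lineage S only — an autapomorphy, so it tells us nothing about relationships among taxa.
C5 (state '1') occurs in Lineage B and Lineage S but conflicts with the nesting implied by the other characters — most parsimoniously interpreted as homoplasy.
C6 (derived state '1') is shared by Lineage B, Lineage C, Lineage H, Lineage S, and Lineage Y — a synapomorphy uniting that clade.
C7 (derived state '1') is shared by Lineage S and Lineage Y — a synapomorphy uniting that clade.
C8 (derived state '1') is shared by all ingroup taxa — unites the whole ingroup.
Most parsimonious ingroup topology: ((((Lineage C,Lineage B),(Lineage S,Lineage Y)),Lineage H),Lineage Q).
Changes per character on this tree: C1: 1; C2: 1; C3: 1; C4: 1; C5: 2; C6: 1; C7: 1; C8: 1.
Total = 9.

9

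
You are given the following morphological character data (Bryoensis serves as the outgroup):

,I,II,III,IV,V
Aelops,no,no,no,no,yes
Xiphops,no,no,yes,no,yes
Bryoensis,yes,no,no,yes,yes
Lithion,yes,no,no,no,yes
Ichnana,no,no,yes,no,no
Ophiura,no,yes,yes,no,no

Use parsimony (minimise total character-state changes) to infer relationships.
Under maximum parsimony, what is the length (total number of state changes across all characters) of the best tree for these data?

Character polarity is set by the outgroup: the derived state is whichever differs from the outgroup's state, so for I, IV, V the derived state is 'no', and for the remaining characters it is 'yes'.
I (derived state 'no') is shared by Aelops, Ichnana, Ophiura, and Xiphops — a synapomorphy uniting that clade.
II: derived state 'yes' in Ophiura only — an autapomorphy, so it tells us nothing about relationships among taxa.
III: derived state 'yes' in Ichnana, Ophiura, and Xiphops only — synapomorphy for {Ichnana, Ophiura, Xiphops}.
All ingroup taxa share the derived state 'no' for IV; it defines the ingroup but does not resolve relationships within it.
V (derived state 'no') is shared by Ichnana and Ophiura — a synapomorphy uniting that clade.
Most parsimonious ingroup topology: ((Aelops,(Xiphops,(Ichnana,Ophiura))),Lithion).
Changes per character on this tree: I: 1; II: 1; III: 1; IV: 1; V: 1.
Total = 5.

5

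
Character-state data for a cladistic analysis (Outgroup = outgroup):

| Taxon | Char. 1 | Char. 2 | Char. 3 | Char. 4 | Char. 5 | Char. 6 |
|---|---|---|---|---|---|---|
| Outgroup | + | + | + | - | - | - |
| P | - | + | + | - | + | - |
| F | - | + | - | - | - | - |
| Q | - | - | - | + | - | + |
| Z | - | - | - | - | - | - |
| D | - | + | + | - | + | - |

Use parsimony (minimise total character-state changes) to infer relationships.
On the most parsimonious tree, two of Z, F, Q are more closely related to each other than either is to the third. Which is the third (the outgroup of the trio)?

F

Character polarity is set by the outgroup: the derived state is whichever differs from the outgroup's state, so for Char. 1, Char. 2, Char. 3 the derived state is '-', and for the remaining characters it is '+'.
Char. 1 (derived state '-') is shared by all ingroup taxa — unites the whole ingroup.
Char. 2: derived state '-' in Q and Z only — synapomorphy for {Q, Z}.
Char. 3: derived state '-' in F, Q, and Z only — synapomorphy for {F, Q, Z}.
Char. 4 (derived state '+') is unique to Q (autapomorphy; uninformative for grouping).
Char. 5 (derived state '+') is shared by D and P — a synapomorphy uniting that clade.
Char. 6: derived state '+' in Q only — an autapomorphy, so it tells us nothing about relationships among taxa.
Most parsimonious ingroup topology: ((F,(Z,Q)),(P,D)).
Q and Z share a more recent common ancestor with each other than either does with F, so F is the least closely related of the three.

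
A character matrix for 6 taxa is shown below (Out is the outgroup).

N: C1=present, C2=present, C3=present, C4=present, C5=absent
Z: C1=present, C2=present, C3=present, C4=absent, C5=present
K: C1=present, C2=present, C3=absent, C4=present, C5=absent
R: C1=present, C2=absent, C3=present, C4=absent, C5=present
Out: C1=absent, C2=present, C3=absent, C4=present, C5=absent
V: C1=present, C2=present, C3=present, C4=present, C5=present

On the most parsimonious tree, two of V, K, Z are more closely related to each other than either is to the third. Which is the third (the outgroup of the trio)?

Character polarity is set by the outgroup: the derived state is whichever differs from the outgroup's state, so for C2, C4 the derived state is 'absent', and for the remaining characters it is 'present'.
C1 (derived state 'present') is shared by all ingroup taxa — unites the whole ingroup.
C2: derived state 'absent' in R only — an autapomorphy, so it tells us nothing about relationships among taxa.
Only N, R, V, and Z show the derived state 'present' for C3, supporting them as a clade.
C4: derived state 'absent' in R and Z only — synapomorphy for {R, Z}.
Only R, V, and Z show the derived state 'present' for C5, supporting them as a clade.
Most parsimonious ingroup topology: ((N,((Z,R),V)),K).
V and Z share a more recent common ancestor with each other than either does with K, so K is the least closely related of the three.

K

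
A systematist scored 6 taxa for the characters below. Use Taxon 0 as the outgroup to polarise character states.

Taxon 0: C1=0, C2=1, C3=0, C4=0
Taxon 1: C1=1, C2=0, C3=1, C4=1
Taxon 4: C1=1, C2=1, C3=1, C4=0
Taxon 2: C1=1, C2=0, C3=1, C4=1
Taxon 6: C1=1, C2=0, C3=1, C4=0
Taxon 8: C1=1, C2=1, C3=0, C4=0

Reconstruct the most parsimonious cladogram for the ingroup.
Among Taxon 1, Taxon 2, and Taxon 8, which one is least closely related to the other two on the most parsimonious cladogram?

Taxon 8

Character polarity is set by the outgroup: the derived state is whichever differs from the outgroup's state, so for C2 the derived state is '0', and for the remaining characters it is '1'.
All ingroup taxa share the derived state '1' for C1; it defines the ingroup but does not resolve relationships within it.
C2: derived state '0' in Taxon 1, Taxon 2, and Taxon 6 only — synapomorphy for {Taxon 1, Taxon 2, Taxon 6}.
C3: derived state '1' in Taxon 1, Taxon 2, Taxon 4, and Taxon 6 only — synapomorphy for {Taxon 1, Taxon 2, Taxon 4, Taxon 6}.
C4 (derived state '1') is shared by Taxon 1 and Taxon 2 — a synapomorphy uniting that clade.
Most parsimonious ingroup topology: ((((Taxon 1,Taxon 2),Taxon 6),Taxon 4),Taxon 8).
Taxon 2 and Taxon 1 share a more recent common ancestor with each other than either does with Taxon 8, so Taxon 8 is the least closely related of the three.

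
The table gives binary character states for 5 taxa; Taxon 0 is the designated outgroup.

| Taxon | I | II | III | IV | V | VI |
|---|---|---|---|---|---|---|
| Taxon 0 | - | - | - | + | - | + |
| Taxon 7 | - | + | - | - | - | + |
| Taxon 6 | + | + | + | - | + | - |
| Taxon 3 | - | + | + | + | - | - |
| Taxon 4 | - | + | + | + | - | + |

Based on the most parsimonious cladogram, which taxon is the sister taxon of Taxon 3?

Character polarity is set by the outgroup: the derived state is whichever differs from the outgroup's state, so for IV, VI the derived state is '-', and for the remaining characters it is '+'.
I: derived state '+' in Taxon 6 only — an autapomorphy, so it tells us nothing about relationships among taxa.
All ingroup taxa share the derived state '+' for II; it defines the ingroup but does not resolve relationships within it.
III: derived state '+' in Taxon 3, Taxon 4, and Taxon 6 only — synapomorphy for {Taxon 3, Taxon 4, Taxon 6}.
IV groups Taxon 6 and Taxon 7, which is incompatible with the clades supported by the remaining characters; treating it as convergent (homoplasy) costs fewer steps than any alternative tree.
V: derived state '+' in Taxon 6 only — an autapomorphy, so it tells us nothing about relationships among taxa.
Only Taxon 3 and Taxon 6 show the derived state '-' for VI, supporting them as a clade.
Most parsimonious ingroup topology: (Taxon 7,((Taxon 6,Taxon 3),Taxon 4)).
Taxon 3 and Taxon 6 form a cherry on this tree, so they are sister taxa.

Taxon 6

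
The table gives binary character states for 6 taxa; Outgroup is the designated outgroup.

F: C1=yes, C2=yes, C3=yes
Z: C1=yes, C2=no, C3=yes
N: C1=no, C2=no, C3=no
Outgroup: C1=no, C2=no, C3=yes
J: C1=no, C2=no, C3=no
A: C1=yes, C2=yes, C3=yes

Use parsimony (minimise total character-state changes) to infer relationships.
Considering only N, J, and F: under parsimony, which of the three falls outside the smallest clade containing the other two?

Character polarity is set by the outgroup: the derived state is whichever differs from the outgroup's state, so for C3 the derived state is 'no', and for the remaining characters it is 'yes'.
C1 (derived state 'yes') is shared by A, F, and Z — a synapomorphy uniting that clade.
Only A and F show the derived state 'yes' for C2, supporting them as a clade.
C3: derived state 'no' in J and N only — synapomorphy for {J, N}.
Most parsimonious ingroup topology: ((N,J),((F,A),Z)).
N and J share a more recent common ancestor with each other than either does with F, so F is the least closely related of the three.

F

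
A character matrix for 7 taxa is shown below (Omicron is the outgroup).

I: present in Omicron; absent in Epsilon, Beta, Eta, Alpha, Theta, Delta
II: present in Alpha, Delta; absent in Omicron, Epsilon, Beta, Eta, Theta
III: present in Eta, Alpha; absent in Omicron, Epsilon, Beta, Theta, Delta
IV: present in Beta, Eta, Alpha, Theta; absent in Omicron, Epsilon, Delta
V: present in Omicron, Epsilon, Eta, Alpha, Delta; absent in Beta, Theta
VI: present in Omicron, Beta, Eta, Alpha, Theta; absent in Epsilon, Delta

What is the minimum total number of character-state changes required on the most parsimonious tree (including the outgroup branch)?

Character polarity is set by the outgroup: the derived state is whichever differs from the outgroup's state, so for I, V, VI the derived state is 'absent', and for the remaining characters it is 'present'.
All ingroup taxa share the derived state 'absent' for I; it defines the ingroup but does not resolve relationships within it.
II groups Alpha and Delta, which is incompatible with the clades supported by the remaining characters; treating it as convergent (homoplasy) costs fewer steps than any alternative tree.
Only Alpha and Eta show the derived state 'present' for III, supporting them as a clade.
Only Alpha, Beta, Eta, and Theta show the derived state 'present' for IV, supporting them as a clade.
V: derived state 'absent' in Beta and Theta only — synapomorphy for {Beta, Theta}.
VI: derived state 'absent' in Delta and Epsilon only — synapomorphy for {Delta, Epsilon}.
Most parsimonious ingroup topology: ((Epsilon,Delta),((Beta,Theta),(Eta,Alpha))).
Changes per character on this tree: I: 1; II: 2; III: 1; IV: 1; V: 1; VI: 1.
Total = 7.

7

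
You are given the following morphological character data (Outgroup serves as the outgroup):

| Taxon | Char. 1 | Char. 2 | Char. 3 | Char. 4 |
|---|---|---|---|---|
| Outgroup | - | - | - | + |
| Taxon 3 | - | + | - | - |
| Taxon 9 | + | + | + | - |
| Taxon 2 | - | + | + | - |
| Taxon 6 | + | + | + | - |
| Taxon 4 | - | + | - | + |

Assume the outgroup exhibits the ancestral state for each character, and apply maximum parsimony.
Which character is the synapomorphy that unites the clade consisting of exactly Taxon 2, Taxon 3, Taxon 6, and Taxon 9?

Char. 4

Character polarity is set by the outgroup: the derived state is whichever differs from the outgroup's state, so for Char. 4 the derived state is '-', and for the remaining characters it is '+'.
Only Taxon 6 and Taxon 9 show the derived state '+' for Char. 1, supporting them as a clade.
All ingroup taxa share the derived state '+' for Char. 2; it defines the ingroup but does not resolve relationships within it.
Char. 3 (derived state '+') is shared by Taxon 2, Taxon 6, and Taxon 9 — a synapomorphy uniting that clade.
Only Taxon 2, Taxon 3, Taxon 6, and Taxon 9 show the derived state '-' for Char. 4, supporting them as a clade.
Most parsimonious ingroup topology: ((Taxon 3,((Taxon 9,Taxon 6),Taxon 2)),Taxon 4).
The clade {Taxon 2, Taxon 3, Taxon 6, Taxon 9} is supported by Char. 4: its derived state '-' occurs in exactly those taxa and in no other taxon (including the outgroup).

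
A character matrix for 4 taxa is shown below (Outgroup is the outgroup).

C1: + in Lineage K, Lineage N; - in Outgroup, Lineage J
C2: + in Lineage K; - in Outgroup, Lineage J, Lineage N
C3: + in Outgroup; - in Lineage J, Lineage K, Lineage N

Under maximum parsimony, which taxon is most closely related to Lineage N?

Character polarity is set by the outgroup: the derived state is whichever differs from the outgroup's state, so for C3 the derived state is '-', and for the remaining characters it is '+'.
Only Lineage K and Lineage N show the derived state '+' for C1, supporting them as a clade.
C2 (derived state '+') is unique to Lineage K (autapomorphy; uninformative for grouping).
C3 (derived state '-') is shared by all ingroup taxa — unites the whole ingroup.
Most parsimonious ingroup topology: (Lineage J,(Lineage K,Lineage N)).
Lineage N and Lineage K form a cherry on this tree, so they are sister taxa.

Lineage K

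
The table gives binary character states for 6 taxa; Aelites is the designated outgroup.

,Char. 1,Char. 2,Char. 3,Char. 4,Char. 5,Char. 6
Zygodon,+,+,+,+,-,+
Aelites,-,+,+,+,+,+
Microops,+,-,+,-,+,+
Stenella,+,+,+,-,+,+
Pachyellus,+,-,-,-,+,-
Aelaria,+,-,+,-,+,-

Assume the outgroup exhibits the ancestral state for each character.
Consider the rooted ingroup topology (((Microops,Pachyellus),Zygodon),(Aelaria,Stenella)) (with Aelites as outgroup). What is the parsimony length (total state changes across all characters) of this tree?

Map each character onto (((Microops,Pachyellus),Zygodon),(Aelaria,Stenella)) (rooted by Aelites) and count the minimum state changes it requires (Fitch parsimony):
Char. 1: 1; Char. 2: 2; Char. 3: 1; Char. 4: 2; Char. 5: 1; Char. 6: 2.
Total tree length = 9.

9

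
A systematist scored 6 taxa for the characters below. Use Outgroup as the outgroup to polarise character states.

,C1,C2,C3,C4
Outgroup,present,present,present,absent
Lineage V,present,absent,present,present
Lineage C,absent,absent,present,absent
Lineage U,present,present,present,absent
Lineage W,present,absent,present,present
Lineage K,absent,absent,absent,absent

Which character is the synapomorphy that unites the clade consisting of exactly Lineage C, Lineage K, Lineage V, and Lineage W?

Character polarity is set by the outgroup: the derived state is whichever differs from the outgroup's state, so for C1, C2, C3 the derived state is 'absent', and for the remaining characters it is 'present'.
Only Lineage C and Lineage K show the derived state 'absent' for C1, supporting them as a clade.
C2: derived state 'absent' in Lineage C, Lineage K, Lineage V, and Lineage W only — synapomorphy for {Lineage C, Lineage K, Lineage V, Lineage W}.
C3: derived state 'absent' in Lineage K only — an autapomorphy, so it tells us nothing about relationships among taxa.
C4 (derived state 'present') is shared by Lineage V and Lineage W — a synapomorphy uniting that clade.
Most parsimonious ingroup topology: (((Lineage V,Lineage W),(Lineage C,Lineage K)),Lineage U).
The clade {Lineage C, Lineage K, Lineage V, Lineage W} is supported by C2: its derived state 'absent' occurs in exactly those taxa and in no other taxon (including the outgroup).

C2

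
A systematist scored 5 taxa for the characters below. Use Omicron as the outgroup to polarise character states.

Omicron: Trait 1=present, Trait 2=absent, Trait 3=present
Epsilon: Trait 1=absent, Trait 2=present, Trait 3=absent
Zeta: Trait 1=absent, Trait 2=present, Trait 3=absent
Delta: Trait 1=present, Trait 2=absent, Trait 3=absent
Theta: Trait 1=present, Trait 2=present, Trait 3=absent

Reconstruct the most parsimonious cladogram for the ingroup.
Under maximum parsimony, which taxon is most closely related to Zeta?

Epsilon

Character polarity is set by the outgroup: the derived state is whichever differs from the outgroup's state, so for Trait 1, Trait 3 the derived state is 'absent', and for the remaining characters it is 'present'.
Trait 1 (derived state 'absent') is shared by Epsilon and Zeta — a synapomorphy uniting that clade.
Trait 2 (derived state 'present') is shared by Epsilon, Theta, and Zeta — a synapomorphy uniting that clade.
Trait 3 (derived state 'absent') is shared by all ingroup taxa — unites the whole ingroup.
Most parsimonious ingroup topology: (((Epsilon,Zeta),Theta),Delta).
Zeta and Epsilon form a cherry on this tree, so they are sister taxa.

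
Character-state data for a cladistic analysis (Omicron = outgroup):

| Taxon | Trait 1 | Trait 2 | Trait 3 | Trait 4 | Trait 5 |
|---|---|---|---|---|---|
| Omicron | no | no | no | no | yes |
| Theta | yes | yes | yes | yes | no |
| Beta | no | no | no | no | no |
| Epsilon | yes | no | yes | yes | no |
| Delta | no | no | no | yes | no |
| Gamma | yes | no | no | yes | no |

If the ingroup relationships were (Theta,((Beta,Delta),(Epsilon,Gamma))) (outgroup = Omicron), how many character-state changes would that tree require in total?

8

Map each character onto (Theta,((Beta,Delta),(Epsilon,Gamma))) (rooted by Omicron) and count the minimum state changes it requires (Fitch parsimony):
Trait 1: 2; Trait 2: 1; Trait 3: 2; Trait 4: 2; Trait 5: 1.
Total tree length = 8.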